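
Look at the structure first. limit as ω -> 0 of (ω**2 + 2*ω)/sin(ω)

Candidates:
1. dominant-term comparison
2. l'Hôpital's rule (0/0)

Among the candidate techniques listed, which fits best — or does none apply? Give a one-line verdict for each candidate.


Verdict: l'Hôpital's rule (0/0) — numerator and denominator both vanish at 0 — a genuine 0/0 form, which is exactly when l'Hôpital applies. Expanding numerator and denominator to first order gives the same value — the rule automates exactly that.
- dominant-term comparison — no dominant-degree comparison decides it.
- l'Hôpital's rule (0/0): applicable, and directly so.


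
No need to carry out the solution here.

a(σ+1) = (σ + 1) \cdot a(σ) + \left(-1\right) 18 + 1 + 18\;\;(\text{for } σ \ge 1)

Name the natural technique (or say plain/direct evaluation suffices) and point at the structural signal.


Best approach: a summation factor — first-order linear but the coefficient σ + 1 moves with the index — divide by the cumulative product and telescope.


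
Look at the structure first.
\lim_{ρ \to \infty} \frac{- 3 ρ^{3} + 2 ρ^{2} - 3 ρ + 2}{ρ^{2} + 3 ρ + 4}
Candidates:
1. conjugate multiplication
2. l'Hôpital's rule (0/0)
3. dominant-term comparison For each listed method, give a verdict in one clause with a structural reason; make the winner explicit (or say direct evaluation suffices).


Verdict: dominant-term comparison — at large ρ only the top-degree terms survive; compare the leading terms and the limit falls out.
- conjugate multiplication — the conjugate move applies to radical differences, which this is not.
- l'Hôpital's rule (0/0): as a single quotient the expression runs to ∞/∞ at the limit point — an at-infinity form of the rule would apply, though the leading-growth comparison is the direct reading.
- dominant-term comparison: yes, a natural case for it.


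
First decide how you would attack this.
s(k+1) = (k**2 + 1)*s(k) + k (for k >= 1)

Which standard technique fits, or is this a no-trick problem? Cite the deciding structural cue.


Best approach: a summation factor — one step of memory with a weight k**2 + 1 that changes as the index grows — the summation-factor construction is built for this.


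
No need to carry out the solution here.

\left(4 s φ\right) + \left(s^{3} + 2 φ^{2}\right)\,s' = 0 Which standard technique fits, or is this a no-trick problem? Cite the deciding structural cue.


Diagnosis: the exact-equation method — because the two cross partials coincide, the form is conservative as written — recover its potential in (φ, s).


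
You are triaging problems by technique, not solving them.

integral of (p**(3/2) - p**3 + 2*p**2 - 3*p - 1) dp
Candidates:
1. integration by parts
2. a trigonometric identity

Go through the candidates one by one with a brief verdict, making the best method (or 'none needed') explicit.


Best approach: no special technique — every term is a constant multiple of a power of p; term-wise power-rule integration needs no preliminary transformation.
- integration by parts — there is no nonconstant-polynomial-times-kernel split with an exp, sine, cosine (degree-1 argument), or logarithm partner.
- a trigonometric identity: with no trigonometric functions present, identity rewriting has no target.


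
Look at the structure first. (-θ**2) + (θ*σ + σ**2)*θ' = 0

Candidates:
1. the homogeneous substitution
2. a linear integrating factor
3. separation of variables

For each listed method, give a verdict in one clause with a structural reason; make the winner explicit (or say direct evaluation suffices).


Verdict: the homogeneous substitution — the slope's numerator and denominator share total degree; set v = θ/σ and the equation drops to separable form. A Bernoulli-style rewrite — possibly after exchanging which variable is treated as dependent — would work as well; the homogeneous substitution is the more immediate reading here.
- the homogeneous substitution — applies; the problem has the shape this method handles.
- a linear integrating factor — the equation lacks the linear-plus-forcing shape the integrating-factor recipe requires.
- separation of variables: the two dependences are entangled, not a clean product of one-variable pieces.


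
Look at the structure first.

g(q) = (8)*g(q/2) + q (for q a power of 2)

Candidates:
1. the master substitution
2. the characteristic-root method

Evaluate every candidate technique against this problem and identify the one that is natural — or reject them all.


Verdict: the master substitution — the call at q/2 makes this multiplicative recursion; the master-style substitution converts it to additive.
- the master substitution: yes — fits the structure here.
- the characteristic-root method: a divided-index call is not the fixed-shift linear shape that characteristic roots solve.


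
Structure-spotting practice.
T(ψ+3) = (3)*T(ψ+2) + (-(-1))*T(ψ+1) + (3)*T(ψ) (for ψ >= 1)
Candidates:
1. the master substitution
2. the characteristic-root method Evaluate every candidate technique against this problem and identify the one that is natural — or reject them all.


Best approach: the characteristic-root method — every coefficient is a fixed number and the forcing is zero — substitute r^ψ and read off the root equation.
- the master substitution — with no divided-index recursive call, reindexing by powers of a base buys nothing.
- the characteristic-root method — yes, a natural case for it.


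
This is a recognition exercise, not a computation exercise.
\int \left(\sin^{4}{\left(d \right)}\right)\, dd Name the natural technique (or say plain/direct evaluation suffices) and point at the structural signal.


Verdict: a trigonometric identity — the even exponent on \sin^{4}{\left(d \right)} signals one move: rewrite via cos of the doubled angle.


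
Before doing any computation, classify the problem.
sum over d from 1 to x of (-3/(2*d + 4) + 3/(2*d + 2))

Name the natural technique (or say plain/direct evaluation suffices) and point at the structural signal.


Diagnosis: telescoping — spot the paired structure — each term adds 3/(2*d + 2) and subtracts its successor value, which the next term restores: the definition of a telescoping chain.


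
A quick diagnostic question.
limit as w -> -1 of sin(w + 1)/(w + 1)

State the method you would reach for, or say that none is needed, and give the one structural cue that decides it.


Method: l'Hôpital's rule (0/0) — substituting -1 gives 0 over 0; differentiate top and bottom once and re-evaluate. Known elementary limits would finish this too — the rule just bypasses the case analysis.


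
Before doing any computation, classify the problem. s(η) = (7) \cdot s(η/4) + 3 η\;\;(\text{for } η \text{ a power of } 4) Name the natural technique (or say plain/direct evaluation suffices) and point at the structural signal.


Technique: the master substitution — the argument contracts 4-fold per step: reindex η exponentially and solve the linear recurrence in the new index.


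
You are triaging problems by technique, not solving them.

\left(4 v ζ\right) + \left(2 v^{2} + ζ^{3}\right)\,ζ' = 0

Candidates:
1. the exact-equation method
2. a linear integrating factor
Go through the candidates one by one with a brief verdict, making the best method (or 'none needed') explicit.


Best approach: the exact-equation method — take the mixed partials of 4 v ζ and 2 v^{2} + ζ^{3}: they are equal, which certifies an exact differential.
- the exact-equation method: applies; the problem has the shape this method handles.
- a linear integrating factor: a nonlinear term in the unknown puts this outside the integrating-factor template.


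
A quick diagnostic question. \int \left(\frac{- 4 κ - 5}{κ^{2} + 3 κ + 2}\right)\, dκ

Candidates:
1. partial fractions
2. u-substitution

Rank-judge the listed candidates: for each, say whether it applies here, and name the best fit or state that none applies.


Diagnosis: partial fractions — the denominator κ^{2} + 3 κ + 2 factors, so the quotient decomposes into elementary partial fractions term by term.
- partial fractions — yes, a natural case for it.
- u-substitution — no subexpression of the integrand serves as a whole-integral substitution inner — individual terms may offer their own, but none carries its derivative as a factor of the full integrand; a working change of variable would have to be constructed from outside the expression.


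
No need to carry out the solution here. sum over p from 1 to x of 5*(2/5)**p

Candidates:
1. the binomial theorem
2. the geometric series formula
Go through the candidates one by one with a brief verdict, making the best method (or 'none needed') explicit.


Technique: the geometric series formula — each term is 2/5 times the previous one, so the geometric-series formula applies directly.
- the binomial theorem — there is no pair of bases whose matched powers would reassemble into a single binomial power.
- the geometric series formula: yes — fits the structure here.


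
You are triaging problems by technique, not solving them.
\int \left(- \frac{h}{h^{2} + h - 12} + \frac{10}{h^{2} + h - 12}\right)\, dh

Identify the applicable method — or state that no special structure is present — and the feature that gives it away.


Method: partial fractions — the bottom factors while the top stays lower-degree — split into simple fractions and integrate piece by piece.


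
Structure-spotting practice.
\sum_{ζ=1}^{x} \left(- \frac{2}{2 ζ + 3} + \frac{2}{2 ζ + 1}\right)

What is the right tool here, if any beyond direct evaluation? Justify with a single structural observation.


Diagnosis: telescoping — write out three consecutive terms and watch the interior cancel: the advanced copy one term subtracts reappears as the very next term's leading piece, pair after pair.


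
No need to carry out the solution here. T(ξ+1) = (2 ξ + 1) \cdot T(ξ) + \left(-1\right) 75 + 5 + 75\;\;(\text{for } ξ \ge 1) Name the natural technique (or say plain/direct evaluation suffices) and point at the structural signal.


Technique: a summation factor — one step of memory with a weight 2 ξ + 1 that changes as the index grows — the summation-factor construction is built for this.


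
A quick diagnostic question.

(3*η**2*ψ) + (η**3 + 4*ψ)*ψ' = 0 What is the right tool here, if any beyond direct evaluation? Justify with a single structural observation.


Method: the exact-equation method — because the two cross partials coincide, the form is conservative as written — recover its potential in (η, ψ).


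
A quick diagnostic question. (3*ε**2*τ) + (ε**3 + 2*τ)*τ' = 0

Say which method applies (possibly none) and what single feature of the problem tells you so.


Verdict: the exact-equation method — this form is already the differential of something: the matching mixed partials of 3*ε**2*τ and ε**3 + 2*τ prove it.


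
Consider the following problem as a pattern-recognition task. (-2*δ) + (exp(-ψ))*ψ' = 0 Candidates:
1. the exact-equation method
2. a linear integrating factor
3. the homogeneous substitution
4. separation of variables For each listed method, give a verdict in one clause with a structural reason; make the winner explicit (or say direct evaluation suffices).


Best approach: separation of variables — all dependence on the two variables factors apart, the defining separable shape.
- the exact-equation method — any potential here is of the trivial single-variable kind; the exact method earns its name only with genuine cross terms.
- a linear integrating factor — a nonlinear term in the unknown puts this outside the integrating-factor template.
- the homogeneous substitution — the ratio substitution does not collapse this equation.
- separation of variables — applies; the problem has the shape this method handles.


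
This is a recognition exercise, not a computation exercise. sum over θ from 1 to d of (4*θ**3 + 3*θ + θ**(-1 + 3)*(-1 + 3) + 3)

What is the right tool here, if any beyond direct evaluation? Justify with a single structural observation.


Verdict: no special technique — nothing telescopes and nothing is geometric; polynomial terms in θ sum term by term.


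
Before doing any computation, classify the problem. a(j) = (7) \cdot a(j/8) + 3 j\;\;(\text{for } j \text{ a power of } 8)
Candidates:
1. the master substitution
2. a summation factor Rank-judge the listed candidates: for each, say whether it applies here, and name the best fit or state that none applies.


Method: the master substitution — the argument shrinks by the factor 8, so measure the index on a logarithmic scale and the recursion becomes a shift.
- the master substitution — applies; the problem has the shape this method handles.
- a summation factor: the recursion divides its index rather than shifting it — there is no previous-term chain for a summation factor to telescope.


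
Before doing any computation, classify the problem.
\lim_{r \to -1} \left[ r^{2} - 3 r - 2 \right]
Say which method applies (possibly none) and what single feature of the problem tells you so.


Technique: no special technique — no vanishing denominator and no indeterminate clash at the point — evaluation is immediate.


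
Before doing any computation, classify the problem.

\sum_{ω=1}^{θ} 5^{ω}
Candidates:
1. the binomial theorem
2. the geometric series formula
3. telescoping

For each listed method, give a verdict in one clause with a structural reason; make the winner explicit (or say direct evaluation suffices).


Technique: the geometric series formula — consecutive terms stand in a fixed index-free ratio — the geometric sum formula closes it.
- the binomial theorem: the summand does not match any term pattern of an expanded binomial power.
- the geometric series formula — yes — fits the structure here.
- telescoping — the summand is not presented as a shifted difference — a telescoping rewrite may exist, but the displayed structure does not offer one.


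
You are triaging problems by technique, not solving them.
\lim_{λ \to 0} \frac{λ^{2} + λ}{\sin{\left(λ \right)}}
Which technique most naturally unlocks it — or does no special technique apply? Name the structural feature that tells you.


Diagnosis: l'Hôpital's rule (0/0) — substituting 0 gives 0 over 0; differentiate top and bottom once and re-evaluate. Known elementary limits would finish this too — the rule just bypasses the case analysis.


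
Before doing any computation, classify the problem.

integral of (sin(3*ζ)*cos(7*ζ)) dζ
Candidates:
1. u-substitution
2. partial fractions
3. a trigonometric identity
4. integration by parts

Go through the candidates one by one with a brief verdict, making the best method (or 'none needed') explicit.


Verdict: a trigonometric identity — distinct frequencies under one product (sin(3*ζ)*cos(7*ζ)): the product-to-sum identity is the systematic route to an integrable form.
- u-substitution: no subexpression of the integrand pairs with its own derivative as a factor — individual terms may offer their own substitutions, but any change of variable covering the whole integral would have to be constructed from outside the expression.
- partial fractions: the expression is not a ratio of polynomials that decomposes further.
- a trigonometric identity — applicable, and directly so.
- integration by parts — not the natural route: no polynomial-kernel product appears — a recursive parts reduction of the trigonometric product exists, but the identity rewrite is direct.


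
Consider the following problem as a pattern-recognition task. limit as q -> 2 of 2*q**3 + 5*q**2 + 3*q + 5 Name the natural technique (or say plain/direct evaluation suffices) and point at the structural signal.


Diagnosis: no special technique — the expression is continuous at the evaluation point — substitute directly; no indeterminate form appears.


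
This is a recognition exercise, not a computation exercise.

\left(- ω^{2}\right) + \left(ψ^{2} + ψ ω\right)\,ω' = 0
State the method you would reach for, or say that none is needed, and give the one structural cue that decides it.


Verdict: the homogeneous substitution — the slope is degree-zero homogeneous: the ratio substitution v = ω/ψ collapses it. With the right rearrangement (exchanging the roles of the variables where needed), this also fits a Bernoulli template; the homogeneous substitution reads the structure directly.


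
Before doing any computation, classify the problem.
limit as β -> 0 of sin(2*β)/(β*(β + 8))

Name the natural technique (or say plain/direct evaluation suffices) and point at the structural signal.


Diagnosis: l'Hôpital's rule (0/0) — plug in 0: top and bottom both hit zero, so differentiate each and retry. One could equally expand both pieces locally and compare leading terms; the rule does that in one stroke.


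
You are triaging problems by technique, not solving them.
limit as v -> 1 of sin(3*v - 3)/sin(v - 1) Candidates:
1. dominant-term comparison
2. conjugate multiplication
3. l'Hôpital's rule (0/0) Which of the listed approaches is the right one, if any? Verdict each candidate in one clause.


Diagnosis: l'Hôpital's rule (0/0) — plug in 1: top and bottom both hit zero, so differentiate each and retry. Expanding numerator and denominator to first order gives the same value — the rule automates exactly that.
- dominant-term comparison: no dominant power emerges to decide the limit by degree comparison.
- conjugate multiplication: rationalization has no target — no divergent radical difference appears.
- l'Hôpital's rule (0/0) — a fit — the right tool for this form.


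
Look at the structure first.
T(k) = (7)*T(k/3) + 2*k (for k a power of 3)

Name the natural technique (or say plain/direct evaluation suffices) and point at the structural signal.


Best approach: the master substitution — the argument shrinks by the factor 3, so measure the index on a logarithmic scale and the recursion becomes a shift.


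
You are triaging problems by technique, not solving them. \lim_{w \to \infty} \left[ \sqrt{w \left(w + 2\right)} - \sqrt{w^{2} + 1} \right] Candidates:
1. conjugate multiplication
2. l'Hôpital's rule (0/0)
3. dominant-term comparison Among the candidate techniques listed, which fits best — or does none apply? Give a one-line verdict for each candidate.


Technique: conjugate multiplication — neither \sqrt{w \left(w + 2\right)} nor \sqrt{w^{2} + 1} converges alone, so rewrite their difference as a conjugate-rationalized quotient first.
- conjugate multiplication — applicable, and directly so.
- l'Hôpital's rule (0/0) — the expression is a difference driving to ∞ − ∞, not a 0/0 quotient — there is no ratio for the rule to differentiate.
- dominant-term comparison: no dominant-degree comparison decides it.


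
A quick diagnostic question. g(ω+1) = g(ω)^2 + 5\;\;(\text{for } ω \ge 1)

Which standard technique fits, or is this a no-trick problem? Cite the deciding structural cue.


Diagnosis: no special technique — each new value is a nonlinear function of earlier ones — scaling arguments and superposition both fail.


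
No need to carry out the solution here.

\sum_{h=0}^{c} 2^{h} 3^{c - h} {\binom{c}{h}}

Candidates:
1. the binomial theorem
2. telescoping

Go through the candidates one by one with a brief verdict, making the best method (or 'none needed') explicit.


Method: the binomial theorem — the summand is term h of a binomial expansion in 2 and 3; the whole sum is a single power.
- the binomial theorem — a fit — the right tool for this form.
- telescoping — the terms as presented offer no neighboring cancellation — a telescoping rewrite may exist, but the displayed structure does not hand one over.


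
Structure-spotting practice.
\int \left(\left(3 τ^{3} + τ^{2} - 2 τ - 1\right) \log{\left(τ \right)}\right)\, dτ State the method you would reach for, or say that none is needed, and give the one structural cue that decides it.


Best approach: integration by parts — one parts step with u = \log{\left(τ \right)} trades the logarithm for an algebraic integrand.


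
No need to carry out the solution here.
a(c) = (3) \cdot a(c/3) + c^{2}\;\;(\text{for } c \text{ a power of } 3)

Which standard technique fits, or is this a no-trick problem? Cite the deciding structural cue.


Technique: the master substitution — treat m = log base 3 of c as the new clock: one recursion step advances m by one while c scales by 3.


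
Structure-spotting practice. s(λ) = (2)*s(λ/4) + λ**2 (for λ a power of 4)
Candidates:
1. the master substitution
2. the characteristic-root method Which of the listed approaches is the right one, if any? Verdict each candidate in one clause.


Best approach: the master substitution — the argument contracts 4-fold per step: reindex λ exponentially and solve the linear recurrence in the new index.
- the master substitution — applicable, and directly so.
- the characteristic-root method: a divided-index call is not the fixed-shift linear shape that characteristic roots solve.


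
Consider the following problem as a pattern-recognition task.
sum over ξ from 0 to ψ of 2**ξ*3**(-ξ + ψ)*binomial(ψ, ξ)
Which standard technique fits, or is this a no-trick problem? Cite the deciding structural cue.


Diagnosis: the binomial theorem — the binomial coefficients weight matched powers of 2 and 3, which is exactly the expansion of a binomial power.


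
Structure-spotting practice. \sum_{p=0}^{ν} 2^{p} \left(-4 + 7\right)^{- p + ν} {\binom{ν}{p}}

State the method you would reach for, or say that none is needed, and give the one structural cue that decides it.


Best approach: the binomial theorem — the summand is term p of a binomial expansion in 2 and (-4 + 7); the whole sum is a single power.


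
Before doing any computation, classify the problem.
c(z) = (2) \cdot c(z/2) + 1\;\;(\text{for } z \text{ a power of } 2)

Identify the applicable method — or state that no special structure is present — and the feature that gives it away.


Best approach: the master substitution — the argument shrinks by the factor 2, so measure the index on a logarithmic scale and the recursion becomes a shift.


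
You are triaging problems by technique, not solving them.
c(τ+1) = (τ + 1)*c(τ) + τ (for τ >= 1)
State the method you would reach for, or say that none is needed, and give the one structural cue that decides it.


Method: a summation factor — the coefficient τ + 1 drifts with the index, so no fixed root exists; normalizing by the cumulative product telescopes it.


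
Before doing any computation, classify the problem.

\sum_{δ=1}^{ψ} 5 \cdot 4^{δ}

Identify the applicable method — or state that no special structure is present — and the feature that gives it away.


Method: the geometric series formula — each summand is the previous one scaled by 4; that constant multiplier is itself the geometric structure.


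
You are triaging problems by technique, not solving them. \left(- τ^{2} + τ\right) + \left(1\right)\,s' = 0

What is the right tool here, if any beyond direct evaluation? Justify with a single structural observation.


Technique: no special technique — the slope is a pure function of τ; integrate both sides and be done.


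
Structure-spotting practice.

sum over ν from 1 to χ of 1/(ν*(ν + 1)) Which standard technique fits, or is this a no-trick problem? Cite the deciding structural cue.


Technique: telescoping — the denominator's roots in 1/(ν*(ν + 1)) sit an integer apart: decomposition produces a self-cancelling chain.


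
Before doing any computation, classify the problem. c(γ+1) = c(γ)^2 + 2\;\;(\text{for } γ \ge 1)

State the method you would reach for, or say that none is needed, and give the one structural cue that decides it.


Diagnosis: no special technique — the new term depends nonlinearly on the old ones, which disqualifies every superposition-based technique.


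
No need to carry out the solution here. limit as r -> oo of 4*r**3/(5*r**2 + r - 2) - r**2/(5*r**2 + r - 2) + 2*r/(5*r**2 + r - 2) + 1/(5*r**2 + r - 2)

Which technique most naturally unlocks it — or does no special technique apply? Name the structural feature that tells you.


Method: dominant-term comparison — as r grows, only the highest-degree terms matter — compare leading terms and read the limit off. Viewed as a single quotient this is an ∞/∞ form — an at-infinity application of l'Hôpital's rule would also resolve it; comparing leading growth reads the answer without differentiating.


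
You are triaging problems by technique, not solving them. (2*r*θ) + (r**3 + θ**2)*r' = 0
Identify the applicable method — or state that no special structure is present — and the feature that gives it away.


Diagnosis: the exact-equation method — take the mixed partials of 2*r*θ and r**3 + θ**2: they are equal, which certifies an exact differential.


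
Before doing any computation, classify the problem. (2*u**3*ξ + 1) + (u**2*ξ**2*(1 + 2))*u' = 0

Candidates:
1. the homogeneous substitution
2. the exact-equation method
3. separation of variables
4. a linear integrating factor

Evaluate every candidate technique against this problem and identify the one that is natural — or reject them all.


Best approach: the exact-equation method — 2*u**3*ξ + 1 and u**2*ξ**2*(1 + 2) pass the exactness check on the nose, so no integrating factor in ξ or u is needed at all.
- the homogeneous substitution — the slope changes under joint rescaling, failing the degree-zero test.
- the exact-equation method: applicable, and directly so.
- separation of variables — the two dependences are entangled, not a clean product of one-variable pieces.
- a linear integrating factor: a nonlinear term in the unknown puts this outside the integrating-factor template.


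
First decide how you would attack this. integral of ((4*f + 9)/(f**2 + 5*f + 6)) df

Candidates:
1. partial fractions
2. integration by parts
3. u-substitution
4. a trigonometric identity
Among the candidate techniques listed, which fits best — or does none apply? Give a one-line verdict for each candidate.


Best approach: partial fractions — the bottom factors while the top stays lower-degree — split into simple fractions and integrate piece by piece.
- partial fractions — applies; the problem has the shape this method handles.
- integration by parts: the nonconstant-polynomial-times-standard-kernel pattern (an exp, sine, cosine, or logarithm partner) is absent.
- u-substitution: no subexpression of the integrand pairs with its own derivative as a factor — individual terms may offer their own substitutions, but any change of variable covering the whole integral would have to be constructed from outside the expression.
- a trigonometric identity — there is no trigonometric structure at all — the integrand carries no sine or cosine to rewrite.


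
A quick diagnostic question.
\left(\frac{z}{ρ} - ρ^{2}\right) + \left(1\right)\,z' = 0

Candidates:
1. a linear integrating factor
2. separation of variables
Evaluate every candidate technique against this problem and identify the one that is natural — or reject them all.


Best approach: a linear integrating factor — the unknown enters only to the first power against a nonzero forcing term — the integrating-factor template applies directly.
- a linear integrating factor: a fit — the right tool for this form.
- separation of variables — the two dependences do not factor apart.


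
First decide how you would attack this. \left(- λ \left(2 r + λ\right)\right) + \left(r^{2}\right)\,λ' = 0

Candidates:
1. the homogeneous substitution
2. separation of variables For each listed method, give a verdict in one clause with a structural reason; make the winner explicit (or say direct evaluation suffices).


Method: the homogeneous substitution — scaling r and λ together leaves the slope fixed — it depends only on λ/r, so substitute the ratio. A Bernoulli rewrite works here as the equation stands — the homogeneous substitution is the more immediate reading.
- the homogeneous substitution — a fit — the right tool for this form.
- separation of variables: no algebra isolates the independent variable on one side and the unknown on the other.


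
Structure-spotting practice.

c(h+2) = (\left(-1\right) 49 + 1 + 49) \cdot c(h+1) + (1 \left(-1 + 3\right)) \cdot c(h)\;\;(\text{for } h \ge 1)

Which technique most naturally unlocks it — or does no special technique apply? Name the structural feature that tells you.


Diagnosis: the characteristic-root method — linear, homogeneous, constant coefficients: solutions of the form r^h exist — find the roots of the characteristic polynomial.


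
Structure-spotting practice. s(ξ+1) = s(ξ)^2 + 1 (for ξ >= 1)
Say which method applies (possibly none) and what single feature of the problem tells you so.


Method: no special technique — the unknown sequence enters the update nonlinearly, so no linear method fits the recurrence as written — direct iteration remains.


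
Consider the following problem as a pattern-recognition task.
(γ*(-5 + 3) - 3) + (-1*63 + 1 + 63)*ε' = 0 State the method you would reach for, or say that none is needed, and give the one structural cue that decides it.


Technique: no special technique — solved for the derivative, no ε appears — this is antidifferentiation in γ wearing ODE clothing.


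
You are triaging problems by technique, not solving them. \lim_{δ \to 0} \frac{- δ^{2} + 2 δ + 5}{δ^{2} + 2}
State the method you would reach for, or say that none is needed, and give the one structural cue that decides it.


Verdict: no special technique — nothing blocks direct substitution at 0: plug in and finish.


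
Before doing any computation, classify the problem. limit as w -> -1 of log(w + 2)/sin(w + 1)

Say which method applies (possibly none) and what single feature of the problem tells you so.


Method: l'Hôpital's rule (0/0) — substituting -1 gives 0 over 0; differentiate top and bottom once and re-evaluate. Expanding numerator and denominator to first order gives the same value — the rule automates exactly that.


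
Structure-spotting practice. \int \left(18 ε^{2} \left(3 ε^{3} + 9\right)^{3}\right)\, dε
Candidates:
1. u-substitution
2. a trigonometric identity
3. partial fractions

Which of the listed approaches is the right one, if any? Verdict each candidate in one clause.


Best approach: u-substitution — gathered as a product, the integrand carries the factor 18 ε^{2} — up to a constant, the derivative of the inner expression 3 ε^{3} + 9 — so u = 3 ε^{3} + 9 collapses the integral. One could also expand and integrate term by term; the substitution is strictly more direct.
- u-substitution — yes — fits the structure here.
- a trigonometric identity — with no trigonometric functions present, identity rewriting has no target.
- partial fractions: there is no rational-function structure to decompose.


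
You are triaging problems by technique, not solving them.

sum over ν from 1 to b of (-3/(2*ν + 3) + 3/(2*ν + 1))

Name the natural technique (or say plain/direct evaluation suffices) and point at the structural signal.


Technique: telescoping — each term adds 3/(2*ν + 1) and subtracts the same expression advanced one index; that subtracted piece cancels against the next term's added copy — only the boundary terms survive.


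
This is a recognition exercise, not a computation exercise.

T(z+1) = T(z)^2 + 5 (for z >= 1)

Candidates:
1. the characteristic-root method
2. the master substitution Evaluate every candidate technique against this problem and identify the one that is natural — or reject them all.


Diagnosis: no special technique — the sequence value feeds back through itself nonlinearly — linear superposition fails, and every superposition-based closed form fails with it.
- the characteristic-root method — nonlinearity rules out exponential-mode superposition from the start.
- the master substitution — no fixed divisor shrinks the index between calls.


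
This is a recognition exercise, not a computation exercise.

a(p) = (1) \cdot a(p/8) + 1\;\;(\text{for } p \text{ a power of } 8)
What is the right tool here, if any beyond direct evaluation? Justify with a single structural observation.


Technique: the master substitution — treat m = log base 8 of p as the new clock: one recursion step advances m by one while p scales by 8.


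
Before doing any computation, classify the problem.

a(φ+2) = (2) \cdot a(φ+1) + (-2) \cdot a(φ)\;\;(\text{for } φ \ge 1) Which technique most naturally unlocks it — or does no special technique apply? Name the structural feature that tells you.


Method: the characteristic-root method — this is the constant-coefficient homogeneous case — the whole solution in φ reduces to a polynomial's roots.


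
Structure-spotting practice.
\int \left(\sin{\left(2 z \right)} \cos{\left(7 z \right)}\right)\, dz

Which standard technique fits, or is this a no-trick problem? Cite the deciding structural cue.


Technique: a trigonometric identity — \sin{\left(2 z \right)} \cos{\left(7 z \right)} mixes two frequencies; the product-to-sum identity splits it into single-frequency sinusoids.


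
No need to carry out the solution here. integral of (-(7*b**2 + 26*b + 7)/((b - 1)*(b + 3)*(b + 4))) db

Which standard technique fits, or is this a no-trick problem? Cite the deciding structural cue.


Technique: partial fractions — a proper rational integrand whose denominator splits into simpler factors — decompose into partial fractions first.


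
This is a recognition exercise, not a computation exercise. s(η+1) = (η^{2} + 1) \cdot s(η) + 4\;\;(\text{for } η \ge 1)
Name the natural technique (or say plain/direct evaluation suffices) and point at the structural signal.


Method: a summation factor — rescale the sequence by the product of the weights η^{2} + 1 so far — the recurrence collapses to a plain running sum.


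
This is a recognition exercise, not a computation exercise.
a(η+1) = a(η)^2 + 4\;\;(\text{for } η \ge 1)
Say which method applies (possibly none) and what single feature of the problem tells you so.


Method: no special technique — a nonlinear dependence on earlier terms breaks linearity, and with it every superposition-based closed form.


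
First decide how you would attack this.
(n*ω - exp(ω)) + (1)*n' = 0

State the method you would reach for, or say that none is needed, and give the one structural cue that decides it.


Diagnosis: a linear integrating factor — n appears only to the first power with coefficient ω — the classic integrating-factor setup.


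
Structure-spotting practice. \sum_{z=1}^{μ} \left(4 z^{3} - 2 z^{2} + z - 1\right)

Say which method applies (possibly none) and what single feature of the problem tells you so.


Best approach: no special technique — no cancellation, no constant ratio, no binomial weights — just polynomial terms summed directly.


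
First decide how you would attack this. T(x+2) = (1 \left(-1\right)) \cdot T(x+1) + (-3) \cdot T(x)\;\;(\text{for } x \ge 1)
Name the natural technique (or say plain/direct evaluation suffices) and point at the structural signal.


Verdict: the characteristic-root method — no index-dependence in the weights and nothing inhomogeneous: classic characteristic-equation setup.


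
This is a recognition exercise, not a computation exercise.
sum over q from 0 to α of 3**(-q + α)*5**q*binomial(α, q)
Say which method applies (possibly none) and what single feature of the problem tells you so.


Method: the binomial theorem — the binomial coefficients weight matched powers of 5 and 3, which is exactly the expansion of a binomial power.


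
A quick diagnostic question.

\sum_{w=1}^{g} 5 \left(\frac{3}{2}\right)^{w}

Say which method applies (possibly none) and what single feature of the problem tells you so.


Verdict: the geometric series formula — each term is \frac{3}{2} times the previous one, so the geometric-series formula applies directly.


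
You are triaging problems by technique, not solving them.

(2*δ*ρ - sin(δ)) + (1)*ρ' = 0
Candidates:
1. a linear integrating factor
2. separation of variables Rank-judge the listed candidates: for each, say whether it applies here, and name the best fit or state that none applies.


Method: a linear integrating factor — the equation is linear in ρ with coefficient 2*δ; multiplying by the integrating factor exp(∫2*δ) makes the left side a perfect derivative.
- a linear integrating factor — yes, a natural case for it.
- separation of variables — no algebra isolates the independent variable on one side and the unknown on the other.


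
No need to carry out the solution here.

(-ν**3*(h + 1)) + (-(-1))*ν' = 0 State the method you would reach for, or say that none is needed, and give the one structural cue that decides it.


Diagnosis: separation of variables — separating collects all ν-dependence with the derivative and leaves all h-dependence opposite: variables separate.


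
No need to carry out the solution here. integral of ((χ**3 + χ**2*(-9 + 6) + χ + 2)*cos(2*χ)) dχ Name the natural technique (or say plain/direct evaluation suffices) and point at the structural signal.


Technique: integration by parts — (χ**3 + χ**2*(-9 + 6) + χ + 2) dies after finitely many derivatives while cos(2*χ) cycles under integration — the tabular/parts setup.


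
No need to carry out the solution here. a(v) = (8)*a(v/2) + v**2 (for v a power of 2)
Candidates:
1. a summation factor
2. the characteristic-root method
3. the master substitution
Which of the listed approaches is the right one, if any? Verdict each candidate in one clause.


Verdict: the master substitution — treat m = log base 2 of v as the new clock: one recursion step advances m by one while v scales by 2.
- a summation factor: the recursion divides its index rather than shifting it — there is no previous-term chain for a summation factor to telescope.
- the characteristic-root method: the recursion divides its index rather than shifting it — outside the constant-shift family the root method covers.
- the master substitution: applies; the problem has the shape this method handles.


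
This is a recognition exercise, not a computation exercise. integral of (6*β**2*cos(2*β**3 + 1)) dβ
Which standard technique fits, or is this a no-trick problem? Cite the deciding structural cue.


Diagnosis: u-substitution — spotting that 6*β**2 is a constant multiple of the derivative of 2*β**3 + 1 is the key observation — substitute u = 2*β**3 + 1 and the integral becomes one-dimensional in u.


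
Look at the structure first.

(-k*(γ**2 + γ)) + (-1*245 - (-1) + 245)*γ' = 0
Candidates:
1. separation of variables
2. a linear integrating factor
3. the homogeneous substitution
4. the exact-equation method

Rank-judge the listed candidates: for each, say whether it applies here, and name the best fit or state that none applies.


Verdict: separation of variables — separating collects all γ-dependence with the derivative and leaves all k-dependence opposite: variables separate. Rearranged, this also fits the Bernoulli template directly; separation reads the product structure as given.
- separation of variables — a fit — the right tool for this form.
- a linear integrating factor — the unknown enters nonlinearly (through a power, a denominator, or a transcendental function), which the linear integrating-factor recipe cannot absorb as-is — any repair would come from a preliminary substitution, not the factor.
- the homogeneous substitution — the slope does not depend on the ratio of the variables alone.
- the exact-equation method: the mixed-partials test fails on this split — it is not an exact differential as presented.
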